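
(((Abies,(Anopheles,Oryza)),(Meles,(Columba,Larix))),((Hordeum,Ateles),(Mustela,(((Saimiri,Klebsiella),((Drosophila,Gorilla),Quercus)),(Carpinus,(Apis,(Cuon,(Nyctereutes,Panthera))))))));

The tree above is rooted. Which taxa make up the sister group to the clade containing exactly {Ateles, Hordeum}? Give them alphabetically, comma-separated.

Apis, Carpinus, Cuon, Drosophila, Gorilla, Klebsiella, Mustela, Nyctereutes, Panthera, Quercus, Saimiri

The clade containing exactly {Ateles, Hordeum} attaches to the tree at the node subtending ((Hordeum,Ateles),(Mustela,(((Saimiri,Klebsiella),((Drosophila,Gorilla),Quercus)),(Carpinus,(Apis,(Cuon,(Nyctereutes,Panthera))))))).
The other lineage descending from that same node — the sister group — is (Mustela,(((Saimiri,Klebsiella),((Drosophila,Gorilla),Quercus)),(Carpinus,(Apis,(Cuon,(Nyctereutes,Panthera)))))); its 11 tips in alphabetical order are the answer.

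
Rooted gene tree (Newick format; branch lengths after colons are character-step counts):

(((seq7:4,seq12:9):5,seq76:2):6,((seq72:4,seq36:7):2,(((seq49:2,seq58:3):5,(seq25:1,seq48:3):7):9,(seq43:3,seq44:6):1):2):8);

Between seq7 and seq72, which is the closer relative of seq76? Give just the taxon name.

seq7

The MRCA of seq76 and seq7 subtends ((seq7,seq12),seq76) (3 taxa).
The MRCA of seq76 and seq72 is the root, subtending the entire tree (11 taxa).
The first is nested inside the second, so seq76 shares a more recent common ancestor with seq7.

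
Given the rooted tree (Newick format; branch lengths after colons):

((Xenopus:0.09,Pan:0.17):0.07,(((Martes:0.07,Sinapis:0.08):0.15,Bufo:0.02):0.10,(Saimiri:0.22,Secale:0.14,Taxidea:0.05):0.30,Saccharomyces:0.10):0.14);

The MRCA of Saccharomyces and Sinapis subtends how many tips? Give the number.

7

The MRCA of Saccharomyces and Sinapis is the node subtending (((Martes,Sinapis),Bufo),(Saimiri,Secale,Taxidea),Saccharomyces).
That clade contains 7 terminal taxa: Bufo, Martes, Saccharomyces, Saimiri, Secale, Sinapis, Taxidea.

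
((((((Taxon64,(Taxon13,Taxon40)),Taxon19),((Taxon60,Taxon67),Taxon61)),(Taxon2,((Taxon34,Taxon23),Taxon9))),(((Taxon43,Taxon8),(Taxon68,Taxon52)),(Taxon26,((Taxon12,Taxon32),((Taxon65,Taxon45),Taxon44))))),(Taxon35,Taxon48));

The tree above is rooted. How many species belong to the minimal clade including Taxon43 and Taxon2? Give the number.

21

The MRCA of Taxon43 and Taxon2 is the node subtending (((((Taxon64,(Taxon13,Taxon40)),Taxon19),((Taxon60,Taxon67),Taxon61)),(Taxon2,((Taxon34,Taxon23),Taxon9))),(((Taxon43,Taxon8),(Taxon68,Taxon52)),(Taxon26,((Taxon12,Taxon32),((Taxon65,Taxon45),Taxon44))))).
That clade contains 21 terminal taxa: Taxon12, Taxon13, Taxon19, Taxon2, Taxon23, Taxon26, Taxon32, Taxon34, Taxon40, Taxon43, Taxon44, Taxon45, Taxon52, Taxon60, Taxon61, Taxon64, Taxon65, Taxon67, Taxon68, Taxon8, Taxon9.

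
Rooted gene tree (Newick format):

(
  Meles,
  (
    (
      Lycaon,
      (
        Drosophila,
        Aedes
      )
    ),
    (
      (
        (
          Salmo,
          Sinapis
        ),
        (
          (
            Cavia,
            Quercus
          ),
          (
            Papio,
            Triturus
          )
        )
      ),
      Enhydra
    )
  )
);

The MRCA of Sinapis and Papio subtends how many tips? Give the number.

The MRCA of Sinapis and Papio is the node subtending ((Salmo,Sinapis),((Cavia,Quercus),(Papio,Triturus))).
That clade contains 6 terminal taxa: Cavia, Papio, Quercus, Salmo, Sinapis, Triturus.

6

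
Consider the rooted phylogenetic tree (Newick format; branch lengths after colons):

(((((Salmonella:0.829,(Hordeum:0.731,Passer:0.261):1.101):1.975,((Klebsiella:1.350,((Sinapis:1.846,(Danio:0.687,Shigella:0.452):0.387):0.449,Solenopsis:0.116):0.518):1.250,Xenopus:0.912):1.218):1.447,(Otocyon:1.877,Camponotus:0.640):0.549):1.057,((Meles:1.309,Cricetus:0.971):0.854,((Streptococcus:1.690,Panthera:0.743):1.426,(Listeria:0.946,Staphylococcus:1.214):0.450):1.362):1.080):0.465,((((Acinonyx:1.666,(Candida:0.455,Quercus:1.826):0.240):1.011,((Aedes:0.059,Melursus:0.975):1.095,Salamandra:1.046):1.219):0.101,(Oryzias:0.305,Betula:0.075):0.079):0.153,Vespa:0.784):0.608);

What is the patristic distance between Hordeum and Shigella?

8.081

The path runs Hordeum → … → MRCA → … → Shigella; the MRCA is the node subtending ((Salmonella,(Hordeum,Passer)),((Klebsiella,((Sinapis,(Danio,Shigella)),Solenopsis)),Xenopus)).
Branch lengths along that path: 0.731 + 1.101 + 1.975 + 1.218 + 1.250 + 0.518 + 0.449 + 0.387 + 0.452 = 8.081.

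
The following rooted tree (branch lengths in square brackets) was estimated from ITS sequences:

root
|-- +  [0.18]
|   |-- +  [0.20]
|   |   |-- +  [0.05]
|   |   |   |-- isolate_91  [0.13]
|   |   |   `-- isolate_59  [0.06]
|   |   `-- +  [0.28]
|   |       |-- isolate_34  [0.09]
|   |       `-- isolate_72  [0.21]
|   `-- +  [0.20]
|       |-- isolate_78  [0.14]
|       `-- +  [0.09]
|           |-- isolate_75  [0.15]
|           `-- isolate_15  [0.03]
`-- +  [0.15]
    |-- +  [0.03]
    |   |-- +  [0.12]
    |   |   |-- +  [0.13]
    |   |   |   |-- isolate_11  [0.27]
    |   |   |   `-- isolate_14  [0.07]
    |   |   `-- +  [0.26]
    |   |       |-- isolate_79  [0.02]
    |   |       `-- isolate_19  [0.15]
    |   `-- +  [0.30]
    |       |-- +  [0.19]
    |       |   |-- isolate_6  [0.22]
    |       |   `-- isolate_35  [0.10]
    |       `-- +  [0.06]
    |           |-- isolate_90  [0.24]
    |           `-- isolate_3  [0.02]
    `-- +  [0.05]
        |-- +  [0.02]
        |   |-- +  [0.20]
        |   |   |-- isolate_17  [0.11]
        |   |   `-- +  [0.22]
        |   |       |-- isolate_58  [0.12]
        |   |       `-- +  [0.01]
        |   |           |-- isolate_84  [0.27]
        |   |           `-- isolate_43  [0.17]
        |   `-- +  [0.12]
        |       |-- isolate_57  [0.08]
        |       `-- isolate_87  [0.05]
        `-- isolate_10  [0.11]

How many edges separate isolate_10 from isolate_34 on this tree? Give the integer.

7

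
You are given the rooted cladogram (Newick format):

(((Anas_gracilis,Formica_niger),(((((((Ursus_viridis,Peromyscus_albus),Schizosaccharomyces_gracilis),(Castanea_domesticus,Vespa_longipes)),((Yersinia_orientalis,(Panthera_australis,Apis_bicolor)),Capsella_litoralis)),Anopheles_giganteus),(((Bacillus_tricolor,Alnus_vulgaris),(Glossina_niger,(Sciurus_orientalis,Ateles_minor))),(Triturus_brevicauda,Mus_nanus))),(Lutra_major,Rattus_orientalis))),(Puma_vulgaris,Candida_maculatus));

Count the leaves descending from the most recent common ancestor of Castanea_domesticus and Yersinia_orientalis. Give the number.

9

The MRCA of Castanea_domesticus and Yersinia_orientalis is the node subtending ((((Ursus_viridis,Peromyscus_albus),Schizosaccharomyces_gracilis),(Castanea_domesticus,Vespa_longipes)),((Yersinia_orientalis,(Panthera_australis,Apis_bicolor)),Capsella_litoralis)).
That clade contains 9 terminal taxa: Apis_bicolor, Capsella_litoralis, Castanea_domesticus, Panthera_australis, Peromyscus_albus, Schizosaccharomyces_gracilis, Ursus_viridis, Vespa_longipes, Yersinia_orientalis.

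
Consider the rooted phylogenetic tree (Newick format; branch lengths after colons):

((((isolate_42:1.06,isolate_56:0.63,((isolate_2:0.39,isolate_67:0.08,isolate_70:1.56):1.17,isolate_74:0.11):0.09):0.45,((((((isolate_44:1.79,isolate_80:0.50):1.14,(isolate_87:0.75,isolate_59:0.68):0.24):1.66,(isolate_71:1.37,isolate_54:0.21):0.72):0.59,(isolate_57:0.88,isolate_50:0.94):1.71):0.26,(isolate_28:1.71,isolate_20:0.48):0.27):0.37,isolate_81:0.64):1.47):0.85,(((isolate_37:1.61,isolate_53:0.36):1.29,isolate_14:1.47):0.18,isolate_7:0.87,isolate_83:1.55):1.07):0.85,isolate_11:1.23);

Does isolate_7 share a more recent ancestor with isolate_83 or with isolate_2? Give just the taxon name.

The MRCA of isolate_7 and isolate_83 subtends (((isolate_37,isolate_53),isolate_14),isolate_7,isolate_83) (5 taxa).
The MRCA of isolate_7 and isolate_2 subtends (((isolate_42,isolate_56,((isolate_2,isolate_67,isolate_70),isolate_74)),((((((isolate_44,isolate_80),(isolate_87,isolate_59)),(isolate_71,isolate_54)),(isolate_57,isolate_50)),(isolate_28,isolate_20)),isolate_81)),(((isolate_37,isolate_53),isolate_14),isolate_7,isolate_83)) (22 taxa).
The first is nested inside the second, so isolate_7 shares a more recent common ancestor with isolate_83.

isolate_83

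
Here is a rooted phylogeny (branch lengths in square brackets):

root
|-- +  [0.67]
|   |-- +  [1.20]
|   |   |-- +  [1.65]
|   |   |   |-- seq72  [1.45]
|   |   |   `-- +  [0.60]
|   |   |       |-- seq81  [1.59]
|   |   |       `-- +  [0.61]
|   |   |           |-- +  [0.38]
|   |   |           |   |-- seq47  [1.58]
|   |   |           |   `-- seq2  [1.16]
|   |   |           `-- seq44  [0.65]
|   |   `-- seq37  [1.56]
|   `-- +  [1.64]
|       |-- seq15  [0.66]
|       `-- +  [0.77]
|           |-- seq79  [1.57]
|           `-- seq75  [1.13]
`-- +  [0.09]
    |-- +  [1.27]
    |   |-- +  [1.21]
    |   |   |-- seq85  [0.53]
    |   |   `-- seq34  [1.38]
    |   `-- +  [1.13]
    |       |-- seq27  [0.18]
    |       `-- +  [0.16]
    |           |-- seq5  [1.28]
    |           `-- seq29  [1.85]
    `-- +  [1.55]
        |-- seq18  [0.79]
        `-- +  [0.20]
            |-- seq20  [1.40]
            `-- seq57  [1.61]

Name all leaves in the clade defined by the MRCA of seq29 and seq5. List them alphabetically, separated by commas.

Tracing seq29: it sits inside (seq5,seq29).
Tracing seq5: it sits inside (seq5,seq29).
The smallest clade enclosing both is (seq5,seq29); the answer is its 2 terminal taxa in alphabetical order.

seq29, seq5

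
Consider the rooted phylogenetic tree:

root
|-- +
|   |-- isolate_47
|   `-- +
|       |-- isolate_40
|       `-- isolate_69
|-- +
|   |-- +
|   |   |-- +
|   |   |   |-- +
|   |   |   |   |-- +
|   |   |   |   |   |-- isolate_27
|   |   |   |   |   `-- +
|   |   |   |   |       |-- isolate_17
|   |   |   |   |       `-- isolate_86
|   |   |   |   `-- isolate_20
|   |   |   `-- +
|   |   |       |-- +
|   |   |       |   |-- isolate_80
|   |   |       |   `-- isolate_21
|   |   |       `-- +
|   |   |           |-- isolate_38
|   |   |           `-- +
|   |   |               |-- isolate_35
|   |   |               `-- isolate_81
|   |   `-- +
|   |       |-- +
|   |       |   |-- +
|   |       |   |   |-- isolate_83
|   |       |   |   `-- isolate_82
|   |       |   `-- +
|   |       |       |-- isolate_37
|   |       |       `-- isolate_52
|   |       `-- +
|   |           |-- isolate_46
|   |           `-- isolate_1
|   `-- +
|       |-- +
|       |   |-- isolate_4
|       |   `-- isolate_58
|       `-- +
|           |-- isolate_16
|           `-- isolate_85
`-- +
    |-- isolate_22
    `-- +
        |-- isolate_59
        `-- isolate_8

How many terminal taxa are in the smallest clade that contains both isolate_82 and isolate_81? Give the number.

15

The MRCA of isolate_82 and isolate_81 is the node subtending ((((isolate_27,(isolate_17,isolate_86)),isolate_20),((isolate_80,isolate_21),(isolate_38,(isolate_35,isolate_81)))),(((isolate_83,isolate_82),(isolate_37,isolate_52)),(isolate_46,isolate_1))).
That clade contains 15 terminal taxa: isolate_1, isolate_17, isolate_20, isolate_21, isolate_27, isolate_35, isolate_37, isolate_38, isolate_46, isolate_52, isolate_80, isolate_81, isolate_82, isolate_83, isolate_86.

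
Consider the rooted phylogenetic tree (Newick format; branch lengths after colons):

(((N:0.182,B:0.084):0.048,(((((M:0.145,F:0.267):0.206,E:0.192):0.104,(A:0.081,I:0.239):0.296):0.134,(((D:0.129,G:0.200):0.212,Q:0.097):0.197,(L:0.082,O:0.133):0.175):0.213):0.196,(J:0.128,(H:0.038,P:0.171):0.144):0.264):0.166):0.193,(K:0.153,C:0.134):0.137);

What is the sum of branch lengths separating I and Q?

1.176

The path runs I → … → MRCA → … → Q; the MRCA is the node subtending ((((M,F),E),(A,I)),(((D,G),Q),(L,O))).
Branch lengths along that path: 0.239 + 0.296 + 0.134 + 0.213 + 0.197 + 0.097 = 1.176.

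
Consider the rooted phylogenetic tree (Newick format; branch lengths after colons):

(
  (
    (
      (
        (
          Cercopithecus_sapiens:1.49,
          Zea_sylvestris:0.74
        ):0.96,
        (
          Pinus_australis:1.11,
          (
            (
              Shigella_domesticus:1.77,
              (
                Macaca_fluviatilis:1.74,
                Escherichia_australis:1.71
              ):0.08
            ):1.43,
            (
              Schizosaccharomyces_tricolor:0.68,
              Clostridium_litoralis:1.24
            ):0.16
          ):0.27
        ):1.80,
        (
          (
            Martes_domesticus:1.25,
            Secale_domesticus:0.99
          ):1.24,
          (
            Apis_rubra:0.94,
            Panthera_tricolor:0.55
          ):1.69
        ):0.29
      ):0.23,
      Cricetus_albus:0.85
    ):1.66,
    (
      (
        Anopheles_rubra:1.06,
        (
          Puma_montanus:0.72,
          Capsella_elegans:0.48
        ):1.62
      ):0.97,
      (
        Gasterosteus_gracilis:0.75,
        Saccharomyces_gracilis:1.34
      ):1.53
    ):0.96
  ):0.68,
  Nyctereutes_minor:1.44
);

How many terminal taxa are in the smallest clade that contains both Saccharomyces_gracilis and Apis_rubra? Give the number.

18

The MRCA of Saccharomyces_gracilis and Apis_rubra is the node subtending ((((Cercopithecus_sapiens,Zea_sylvestris),(Pinus_australis,((Shigella_domesticus,(Macaca_fluviatilis,Escherichia_australis)),(Schizosaccharomyces_tricolor,Clostridium_litoralis))),((Martes_domesticus,Secale_domesticus),(Apis_rubra,Panthera_tricolor))),Cricetus_albus),((Anopheles_rubra,(Puma_montanus,Capsella_elegans)),(Gasterosteus_gracilis,Saccharomyces_gracilis))).
That clade contains 18 terminal taxa: Anopheles_rubra, Apis_rubra, Capsella_elegans, Cercopithecus_sapiens, Clostridium_litoralis, Cricetus_albus, Escherichia_australis, Gasterosteus_gracilis, Macaca_fluviatilis, Martes_domesticus, Panthera_tricolor, Pinus_australis, Puma_montanus, Saccharomyces_gracilis, Schizosaccharomyces_tricolor, Secale_domesticus, Shigella_domesticus, Zea_sylvestris.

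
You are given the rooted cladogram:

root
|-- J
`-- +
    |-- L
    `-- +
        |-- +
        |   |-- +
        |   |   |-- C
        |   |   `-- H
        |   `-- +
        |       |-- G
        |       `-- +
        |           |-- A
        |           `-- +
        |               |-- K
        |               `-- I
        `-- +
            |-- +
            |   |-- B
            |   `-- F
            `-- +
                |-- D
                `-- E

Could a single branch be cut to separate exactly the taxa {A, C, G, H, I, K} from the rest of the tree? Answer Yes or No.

Yes

The most recent common ancestor of these taxa subtends ((C,H),(G,(A,(K,I)))).
That clade has exactly 6 tips — every listed taxon and nothing else — so the group is monophyletic.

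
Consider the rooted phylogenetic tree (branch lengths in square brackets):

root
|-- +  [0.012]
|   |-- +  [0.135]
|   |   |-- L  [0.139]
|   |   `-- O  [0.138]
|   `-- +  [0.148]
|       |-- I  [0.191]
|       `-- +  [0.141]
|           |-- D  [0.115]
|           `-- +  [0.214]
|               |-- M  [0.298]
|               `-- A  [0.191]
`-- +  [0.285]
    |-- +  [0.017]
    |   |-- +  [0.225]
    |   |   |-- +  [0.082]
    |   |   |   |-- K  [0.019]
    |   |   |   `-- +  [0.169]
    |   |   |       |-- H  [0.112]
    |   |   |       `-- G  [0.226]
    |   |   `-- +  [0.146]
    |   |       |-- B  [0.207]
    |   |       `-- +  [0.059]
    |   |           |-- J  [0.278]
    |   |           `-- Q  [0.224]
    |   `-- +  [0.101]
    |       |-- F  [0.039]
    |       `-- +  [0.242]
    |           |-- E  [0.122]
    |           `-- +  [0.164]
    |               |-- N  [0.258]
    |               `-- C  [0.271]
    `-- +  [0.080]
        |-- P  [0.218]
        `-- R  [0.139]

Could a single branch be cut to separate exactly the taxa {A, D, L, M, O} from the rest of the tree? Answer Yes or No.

No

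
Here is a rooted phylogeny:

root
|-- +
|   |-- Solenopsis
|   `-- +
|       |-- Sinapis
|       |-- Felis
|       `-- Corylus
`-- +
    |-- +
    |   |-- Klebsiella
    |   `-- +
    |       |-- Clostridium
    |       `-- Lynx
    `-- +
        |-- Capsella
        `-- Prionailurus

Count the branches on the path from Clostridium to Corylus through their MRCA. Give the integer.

7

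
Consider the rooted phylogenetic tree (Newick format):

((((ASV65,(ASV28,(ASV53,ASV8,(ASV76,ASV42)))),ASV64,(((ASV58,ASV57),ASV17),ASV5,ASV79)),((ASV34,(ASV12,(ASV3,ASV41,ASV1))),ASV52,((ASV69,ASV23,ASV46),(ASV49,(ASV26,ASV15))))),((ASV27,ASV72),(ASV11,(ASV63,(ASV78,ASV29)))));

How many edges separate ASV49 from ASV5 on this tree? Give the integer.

The MRCA of ASV49 and ASV5 is the node subtending (((ASV65,(ASV28,(ASV53,ASV8,(ASV76,ASV42)))),ASV64,(((ASV58,ASV57),ASV17),ASV5,ASV79)),((ASV34,(ASV12,(ASV3,ASV41,ASV1))),ASV52,((ASV69,ASV23,ASV46),(ASV49,(ASV26,ASV15))))).
From ASV49 up to that node: 4 branches. From ASV5 up to the same node: 3 branches. Total: 4 + 3 = 7.

7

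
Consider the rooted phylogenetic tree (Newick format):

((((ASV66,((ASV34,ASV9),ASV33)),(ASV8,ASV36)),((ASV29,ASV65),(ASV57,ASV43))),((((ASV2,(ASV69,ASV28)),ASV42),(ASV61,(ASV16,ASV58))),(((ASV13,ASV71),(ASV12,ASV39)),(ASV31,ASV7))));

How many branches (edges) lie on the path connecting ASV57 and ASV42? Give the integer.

The MRCA of ASV57 and ASV42 is the root of the tree.
From ASV57 up to that node: 4 branches. From ASV42 up to the same node: 4 branches. Total: 4 + 4 = 8.

8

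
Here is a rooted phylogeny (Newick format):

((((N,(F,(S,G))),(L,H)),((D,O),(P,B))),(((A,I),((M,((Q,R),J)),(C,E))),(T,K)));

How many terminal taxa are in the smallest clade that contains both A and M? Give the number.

The MRCA of A and M is the node subtending ((A,I),((M,((Q,R),J)),(C,E))).
That clade contains 8 terminal taxa: A, C, E, I, J, M, Q, R.

8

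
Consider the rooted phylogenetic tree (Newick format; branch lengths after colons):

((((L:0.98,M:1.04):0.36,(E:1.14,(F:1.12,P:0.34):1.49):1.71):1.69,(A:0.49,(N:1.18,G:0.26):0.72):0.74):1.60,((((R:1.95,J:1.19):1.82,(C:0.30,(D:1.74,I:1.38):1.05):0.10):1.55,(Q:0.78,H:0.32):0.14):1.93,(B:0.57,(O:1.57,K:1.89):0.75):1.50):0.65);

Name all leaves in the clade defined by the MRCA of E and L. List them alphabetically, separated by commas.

E, F, L, M, P

Tracing E: it sits inside (E,(F,P)).
Tracing L: it sits inside (L,M).
The smallest clade enclosing both is ((L,M),(E,(F,P))); the answer is its 5 terminal taxa in alphabetical order.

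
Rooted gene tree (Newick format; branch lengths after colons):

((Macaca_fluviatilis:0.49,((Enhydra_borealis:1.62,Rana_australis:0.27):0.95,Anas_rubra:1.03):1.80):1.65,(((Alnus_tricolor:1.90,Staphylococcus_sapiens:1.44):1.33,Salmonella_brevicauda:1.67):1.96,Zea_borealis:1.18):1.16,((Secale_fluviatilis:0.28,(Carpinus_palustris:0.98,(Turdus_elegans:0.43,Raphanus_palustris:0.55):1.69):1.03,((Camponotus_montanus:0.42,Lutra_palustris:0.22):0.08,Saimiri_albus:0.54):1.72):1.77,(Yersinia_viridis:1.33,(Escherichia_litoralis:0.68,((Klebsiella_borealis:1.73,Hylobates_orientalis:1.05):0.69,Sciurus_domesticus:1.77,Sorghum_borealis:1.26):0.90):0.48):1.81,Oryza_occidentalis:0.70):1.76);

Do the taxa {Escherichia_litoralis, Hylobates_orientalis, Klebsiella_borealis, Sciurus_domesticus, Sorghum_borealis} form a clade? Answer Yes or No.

Yes

The most recent common ancestor of these taxa subtends (Escherichia_litoralis,((Klebsiella_borealis,Hylobates_orientalis),Sciurus_domesticus,Sorghum_borealis)).
That clade has exactly 5 tips — every listed taxon and nothing else — so the group is monophyletic.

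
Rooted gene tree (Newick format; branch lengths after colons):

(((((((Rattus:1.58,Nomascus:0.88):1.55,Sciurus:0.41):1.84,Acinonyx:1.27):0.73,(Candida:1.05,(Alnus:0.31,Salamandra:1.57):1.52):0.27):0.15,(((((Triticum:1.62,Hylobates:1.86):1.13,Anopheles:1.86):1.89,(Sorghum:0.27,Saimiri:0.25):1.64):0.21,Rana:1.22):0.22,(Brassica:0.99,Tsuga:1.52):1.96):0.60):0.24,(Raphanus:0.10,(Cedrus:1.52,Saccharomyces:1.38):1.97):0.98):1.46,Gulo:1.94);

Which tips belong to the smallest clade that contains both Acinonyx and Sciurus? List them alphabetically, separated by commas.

Acinonyx, Nomascus, Rattus, Sciurus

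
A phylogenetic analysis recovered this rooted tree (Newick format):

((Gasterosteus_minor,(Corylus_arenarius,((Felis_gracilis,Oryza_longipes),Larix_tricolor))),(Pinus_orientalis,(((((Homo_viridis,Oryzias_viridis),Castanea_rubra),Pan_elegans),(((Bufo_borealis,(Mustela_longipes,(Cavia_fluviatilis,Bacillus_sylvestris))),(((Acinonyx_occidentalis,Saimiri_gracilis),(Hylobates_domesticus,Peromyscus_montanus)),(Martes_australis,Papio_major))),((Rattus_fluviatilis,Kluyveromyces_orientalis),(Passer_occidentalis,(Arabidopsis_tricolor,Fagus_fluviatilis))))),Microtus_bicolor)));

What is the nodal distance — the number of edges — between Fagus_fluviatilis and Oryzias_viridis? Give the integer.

The MRCA of Fagus_fluviatilis and Oryzias_viridis is the node subtending ((((Homo_viridis,Oryzias_viridis),Castanea_rubra),Pan_elegans),(((Bufo_borealis,(Mustela_longipes,(Cavia_fluviatilis,Bacillus_sylvestris))),(((Acinonyx_occidentalis,Saimiri_gracilis),(Hylobates_domesticus,Peromyscus_montanus)),(Martes_australis,Papio_major))),((Rattus_fluviatilis,Kluyveromyces_orientalis),(Passer_occidentalis,(Arabidopsis_tricolor,Fagus_fluviatilis))))).
From Fagus_fluviatilis up to that node: 5 branches. From Oryzias_viridis up to the same node: 4 branches. Total: 5 + 4 = 9.

9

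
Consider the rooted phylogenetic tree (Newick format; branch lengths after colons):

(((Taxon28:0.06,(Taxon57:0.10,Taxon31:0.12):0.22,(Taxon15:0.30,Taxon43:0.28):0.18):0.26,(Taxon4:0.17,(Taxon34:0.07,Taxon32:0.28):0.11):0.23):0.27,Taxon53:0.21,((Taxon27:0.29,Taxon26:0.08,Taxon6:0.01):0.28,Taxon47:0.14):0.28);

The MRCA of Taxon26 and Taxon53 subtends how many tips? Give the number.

The MRCA of Taxon26 and Taxon53 is the root, so the clade is the entire tree.
That clade contains 13 terminal taxa: Taxon15, Taxon26, Taxon27, Taxon28, Taxon31, Taxon32, Taxon34, Taxon4, Taxon43, Taxon47, Taxon53, Taxon57, Taxon6.

13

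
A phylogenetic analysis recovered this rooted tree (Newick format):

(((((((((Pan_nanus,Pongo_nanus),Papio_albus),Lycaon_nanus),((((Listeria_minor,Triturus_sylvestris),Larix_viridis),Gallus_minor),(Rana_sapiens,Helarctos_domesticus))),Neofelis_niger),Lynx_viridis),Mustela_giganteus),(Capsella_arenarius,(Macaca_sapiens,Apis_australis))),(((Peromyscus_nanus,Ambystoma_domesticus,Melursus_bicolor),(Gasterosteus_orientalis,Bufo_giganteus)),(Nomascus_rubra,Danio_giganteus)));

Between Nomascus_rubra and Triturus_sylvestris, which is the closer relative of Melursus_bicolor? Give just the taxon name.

The MRCA of Melursus_bicolor and Nomascus_rubra subtends (((Peromyscus_nanus,Ambystoma_domesticus,Melursus_bicolor),(Gasterosteus_orientalis,Bufo_giganteus)),(Nomascus_rubra,Danio_giganteus)) (7 taxa).
The MRCA of Melursus_bicolor and Triturus_sylvestris is the root, subtending the entire tree (23 taxa).
The first is nested inside the second, so Melursus_bicolor shares a more recent common ancestor with Nomascus_rubra.

Nomascus_rubra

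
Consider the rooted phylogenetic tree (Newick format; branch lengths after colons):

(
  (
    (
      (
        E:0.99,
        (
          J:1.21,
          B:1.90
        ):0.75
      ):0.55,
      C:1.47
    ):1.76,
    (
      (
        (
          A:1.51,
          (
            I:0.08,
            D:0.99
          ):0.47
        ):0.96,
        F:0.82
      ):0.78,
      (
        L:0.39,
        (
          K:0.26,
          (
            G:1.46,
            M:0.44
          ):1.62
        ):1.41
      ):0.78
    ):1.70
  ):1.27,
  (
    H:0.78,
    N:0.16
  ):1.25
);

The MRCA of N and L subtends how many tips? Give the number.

The MRCA of N and L is the root, so the clade is the entire tree.
That clade contains 14 terminal taxa: A, B, C, D, E, F, G, H, I, J, K, L, M, N.

14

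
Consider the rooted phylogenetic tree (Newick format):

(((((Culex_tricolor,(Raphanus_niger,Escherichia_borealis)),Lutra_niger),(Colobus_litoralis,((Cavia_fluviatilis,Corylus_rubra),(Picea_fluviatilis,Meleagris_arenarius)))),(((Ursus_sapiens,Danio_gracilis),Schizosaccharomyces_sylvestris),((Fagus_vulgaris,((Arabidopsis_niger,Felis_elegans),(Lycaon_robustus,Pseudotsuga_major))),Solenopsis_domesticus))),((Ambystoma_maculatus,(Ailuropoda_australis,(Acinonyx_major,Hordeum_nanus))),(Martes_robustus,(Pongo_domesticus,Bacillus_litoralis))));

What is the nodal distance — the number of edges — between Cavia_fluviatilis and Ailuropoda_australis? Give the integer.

10

The MRCA of Cavia_fluviatilis and Ailuropoda_australis is the root of the tree.
From Cavia_fluviatilis up to that node: 6 branches. From Ailuropoda_australis up to the same node: 4 branches. Total: 6 + 4 = 10.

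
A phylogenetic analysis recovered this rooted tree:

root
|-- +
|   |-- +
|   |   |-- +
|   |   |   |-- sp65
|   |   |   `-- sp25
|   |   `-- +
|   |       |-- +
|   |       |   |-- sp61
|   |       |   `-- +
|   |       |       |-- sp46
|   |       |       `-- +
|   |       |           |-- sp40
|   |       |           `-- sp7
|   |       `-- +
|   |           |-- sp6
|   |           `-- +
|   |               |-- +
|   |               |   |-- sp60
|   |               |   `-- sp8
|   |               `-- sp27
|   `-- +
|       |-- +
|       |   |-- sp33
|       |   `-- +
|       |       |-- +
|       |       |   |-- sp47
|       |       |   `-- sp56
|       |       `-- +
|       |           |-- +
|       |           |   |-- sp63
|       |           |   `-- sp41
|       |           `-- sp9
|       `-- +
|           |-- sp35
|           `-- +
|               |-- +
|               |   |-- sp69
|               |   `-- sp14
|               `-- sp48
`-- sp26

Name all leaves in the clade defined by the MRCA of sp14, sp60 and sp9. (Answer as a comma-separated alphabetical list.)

Tracing sp14: it sits inside (sp69,sp14).
Tracing sp60: it sits inside (sp60,sp8).
Tracing sp9: it sits inside ((sp63,sp41),sp9).
The smallest clade enclosing all 3 is (((sp65,sp25),((sp61,(sp46,(sp40,sp7))),(sp6,((sp60,sp8),sp27)))),((sp33,((sp47,sp56),((sp63,sp41),sp9))),(sp35,((sp69,sp14),sp48)))); the answer is its 20 terminal taxa in alphabetical order.

sp14, sp25, sp27, sp33, sp35, sp40, sp41, sp46, sp47, sp48, sp56, sp6, sp60, sp61, sp63, sp65, sp69, sp7, sp8, sp9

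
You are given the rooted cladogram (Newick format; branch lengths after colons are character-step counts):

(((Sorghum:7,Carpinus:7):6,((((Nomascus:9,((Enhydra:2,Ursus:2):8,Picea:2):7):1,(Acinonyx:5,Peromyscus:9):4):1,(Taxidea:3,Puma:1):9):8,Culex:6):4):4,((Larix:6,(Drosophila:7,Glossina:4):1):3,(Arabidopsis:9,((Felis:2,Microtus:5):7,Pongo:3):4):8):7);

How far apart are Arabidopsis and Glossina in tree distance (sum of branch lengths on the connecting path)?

25

The path runs Arabidopsis → … → MRCA → … → Glossina; the MRCA is the node subtending ((Larix,(Drosophila,Glossina)),(Arabidopsis,((Felis,Microtus),Pongo))).
Branch lengths along that path: 9 + 8 + 3 + 1 + 4 = 25.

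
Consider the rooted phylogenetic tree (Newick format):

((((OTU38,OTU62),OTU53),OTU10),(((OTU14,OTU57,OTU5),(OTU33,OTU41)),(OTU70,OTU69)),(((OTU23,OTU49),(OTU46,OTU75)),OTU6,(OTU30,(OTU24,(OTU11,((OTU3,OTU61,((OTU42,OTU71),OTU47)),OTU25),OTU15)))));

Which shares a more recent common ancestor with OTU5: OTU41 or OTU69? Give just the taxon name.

The MRCA of OTU5 and OTU41 subtends ((OTU14,OTU57,OTU5),(OTU33,OTU41)) (5 taxa).
The MRCA of OTU5 and OTU69 subtends (((OTU14,OTU57,OTU5),(OTU33,OTU41)),(OTU70,OTU69)) (7 taxa).
The first is nested inside the second, so OTU5 shares a more recent common ancestor with OTU41.

OTU41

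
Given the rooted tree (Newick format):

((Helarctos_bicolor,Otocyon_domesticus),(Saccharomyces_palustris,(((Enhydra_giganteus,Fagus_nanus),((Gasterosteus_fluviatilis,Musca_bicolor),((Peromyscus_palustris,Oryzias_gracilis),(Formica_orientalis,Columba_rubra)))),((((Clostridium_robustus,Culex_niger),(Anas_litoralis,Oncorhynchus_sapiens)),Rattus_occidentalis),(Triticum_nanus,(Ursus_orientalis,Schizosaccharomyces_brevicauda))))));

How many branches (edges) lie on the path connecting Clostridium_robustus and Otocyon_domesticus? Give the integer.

9

The MRCA of Clostridium_robustus and Otocyon_domesticus is the root of the tree.
From Clostridium_robustus up to that node: 7 branches. From Otocyon_domesticus up to the same node: 2 branches. Total: 7 + 2 = 9.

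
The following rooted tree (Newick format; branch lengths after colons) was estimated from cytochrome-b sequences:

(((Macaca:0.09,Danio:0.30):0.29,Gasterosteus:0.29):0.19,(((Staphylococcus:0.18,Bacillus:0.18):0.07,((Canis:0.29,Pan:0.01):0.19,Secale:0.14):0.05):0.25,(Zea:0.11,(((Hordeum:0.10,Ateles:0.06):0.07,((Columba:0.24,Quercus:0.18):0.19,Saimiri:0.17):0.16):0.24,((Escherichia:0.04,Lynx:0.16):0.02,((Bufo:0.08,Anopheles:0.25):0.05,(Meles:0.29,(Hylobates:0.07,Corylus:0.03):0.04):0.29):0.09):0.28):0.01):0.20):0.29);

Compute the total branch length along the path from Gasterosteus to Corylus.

The path runs Gasterosteus → … → MRCA → … → Corylus; the MRCA is the root of the tree.
Branch lengths along that path: 0.29 + 0.19 + 0.29 + 0.20 + 0.01 + 0.28 + 0.09 + 0.29 + 0.04 + 0.03 = 1.71.

1.71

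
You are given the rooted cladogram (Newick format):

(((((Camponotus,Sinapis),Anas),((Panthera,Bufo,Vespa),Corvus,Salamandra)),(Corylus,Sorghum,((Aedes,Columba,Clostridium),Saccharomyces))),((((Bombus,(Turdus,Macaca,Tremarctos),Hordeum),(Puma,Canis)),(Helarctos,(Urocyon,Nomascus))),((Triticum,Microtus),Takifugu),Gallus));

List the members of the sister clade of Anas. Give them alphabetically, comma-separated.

Camponotus, Sinapis

Anas attaches to the tree at the node subtending ((Camponotus,Sinapis),Anas).
The other lineage descending from that same node — the sister group — is (Camponotus,Sinapis); its 2 tips in alphabetical order are the answer.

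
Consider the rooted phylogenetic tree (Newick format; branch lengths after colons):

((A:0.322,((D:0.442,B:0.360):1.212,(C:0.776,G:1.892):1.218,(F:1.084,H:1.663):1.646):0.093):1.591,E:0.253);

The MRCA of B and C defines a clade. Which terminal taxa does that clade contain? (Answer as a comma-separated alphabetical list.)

B, C, D, F, G, H

Tracing B: it sits inside (D,B).
Tracing C: it sits inside (C,G).
The smallest clade enclosing both is ((D,B),(C,G),(F,H)); the answer is its 6 terminal taxa in alphabetical order.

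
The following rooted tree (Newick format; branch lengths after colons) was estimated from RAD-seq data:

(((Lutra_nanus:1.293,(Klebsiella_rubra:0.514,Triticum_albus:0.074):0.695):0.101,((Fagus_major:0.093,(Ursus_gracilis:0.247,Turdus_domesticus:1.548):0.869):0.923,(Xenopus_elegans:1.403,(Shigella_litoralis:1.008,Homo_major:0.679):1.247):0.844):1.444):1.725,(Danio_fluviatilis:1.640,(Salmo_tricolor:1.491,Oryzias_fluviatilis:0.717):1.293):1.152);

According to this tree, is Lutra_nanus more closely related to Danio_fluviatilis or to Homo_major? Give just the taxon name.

Homo_major

The MRCA of Lutra_nanus and Homo_major subtends ((Lutra_nanus,(Klebsiella_rubra,Triticum_albus)),((Fagus_major,(Ursus_gracilis,Turdus_domesticus)),(Xenopus_elegans,(Shigella_litoralis,Homo_major)))) (9 taxa).
The MRCA of Lutra_nanus and Danio_fluviatilis is the root, subtending the entire tree (12 taxa).
The first is nested inside the second, so Lutra_nanus shares a more recent common ancestor with Homo_major.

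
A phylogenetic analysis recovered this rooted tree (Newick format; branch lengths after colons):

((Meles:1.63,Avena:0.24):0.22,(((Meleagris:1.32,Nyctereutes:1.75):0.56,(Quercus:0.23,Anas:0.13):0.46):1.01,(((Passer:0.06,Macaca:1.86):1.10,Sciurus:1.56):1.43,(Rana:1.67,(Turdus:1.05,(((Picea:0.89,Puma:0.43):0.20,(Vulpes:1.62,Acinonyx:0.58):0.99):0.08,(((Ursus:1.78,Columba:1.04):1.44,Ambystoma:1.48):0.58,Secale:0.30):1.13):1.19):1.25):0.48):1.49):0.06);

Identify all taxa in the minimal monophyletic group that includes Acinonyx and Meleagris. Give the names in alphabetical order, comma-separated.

Tracing Acinonyx: it sits inside (Vulpes,Acinonyx).
Tracing Meleagris: it sits inside (Meleagris,Nyctereutes).
The smallest clade enclosing both is (((Meleagris,Nyctereutes),(Quercus,Anas)),(((Passer,Macaca),Sciurus),(Rana,(Turdus,(((Picea,Puma),(Vulpes,Acinonyx)),(((Ursus,Columba),Ambystoma),Secale)))))); the answer is its 17 terminal taxa in alphabetical order.

Acinonyx, Ambystoma, Anas, Columba, Macaca, Meleagris, Nyctereutes, Passer, Picea, Puma, Quercus, Rana, Sciurus, Secale, Turdus, Ursus, Vulpes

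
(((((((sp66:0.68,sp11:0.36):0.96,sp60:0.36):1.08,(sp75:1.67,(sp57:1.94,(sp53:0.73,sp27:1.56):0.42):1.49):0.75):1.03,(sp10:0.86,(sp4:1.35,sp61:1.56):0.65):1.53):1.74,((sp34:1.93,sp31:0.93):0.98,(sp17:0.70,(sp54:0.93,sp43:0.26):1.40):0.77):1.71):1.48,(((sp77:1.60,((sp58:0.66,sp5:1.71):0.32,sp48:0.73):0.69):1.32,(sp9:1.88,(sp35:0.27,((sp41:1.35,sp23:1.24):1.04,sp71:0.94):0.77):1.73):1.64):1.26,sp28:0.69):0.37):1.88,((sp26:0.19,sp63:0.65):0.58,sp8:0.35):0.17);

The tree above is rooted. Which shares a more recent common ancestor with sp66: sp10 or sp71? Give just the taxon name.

The MRCA of sp66 and sp10 subtends ((((sp66,sp11),sp60),(sp75,(sp57,(sp53,sp27)))),(sp10,(sp4,sp61))) (10 taxa).
The MRCA of sp66 and sp71 subtends ((((((sp66,sp11),sp60),(sp75,(sp57,(sp53,sp27)))),(sp10,(sp4,sp61))),((sp34,sp31),(sp17,(sp54,sp43)))),(((sp77,((sp58,sp5),sp48)),(sp9,(sp35,((sp41,sp23),sp71)))),sp28)) (25 taxa).
The first is nested inside the second, so sp66 shares a more recent common ancestor with sp10.

sp10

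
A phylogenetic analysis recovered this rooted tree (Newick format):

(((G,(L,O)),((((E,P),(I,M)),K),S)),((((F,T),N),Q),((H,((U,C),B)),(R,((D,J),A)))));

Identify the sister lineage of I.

M

I attaches to the tree at the node subtending (I,M).
The other lineage descending from that same node — the sister group — is the single tip M.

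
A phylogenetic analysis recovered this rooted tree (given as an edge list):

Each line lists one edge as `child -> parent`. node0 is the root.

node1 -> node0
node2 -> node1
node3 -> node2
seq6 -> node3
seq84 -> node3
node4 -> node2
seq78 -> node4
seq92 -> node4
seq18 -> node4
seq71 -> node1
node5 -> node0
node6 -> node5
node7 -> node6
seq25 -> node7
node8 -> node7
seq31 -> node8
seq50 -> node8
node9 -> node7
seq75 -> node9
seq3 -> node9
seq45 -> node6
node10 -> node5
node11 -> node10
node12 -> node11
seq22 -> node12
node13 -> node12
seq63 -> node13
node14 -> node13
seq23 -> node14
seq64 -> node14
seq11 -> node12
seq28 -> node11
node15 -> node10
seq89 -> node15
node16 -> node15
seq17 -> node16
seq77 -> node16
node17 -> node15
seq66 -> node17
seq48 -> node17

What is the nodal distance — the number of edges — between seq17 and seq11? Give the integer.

The MRCA of seq17 and seq11 is the node subtending (((seq22,(seq63,(seq23,seq64)),seq11),seq28),(seq89,(seq17,seq77),(seq66,seq48))).
From seq17 up to that node: 3 branches. From seq11 up to the same node: 3 branches. Total: 3 + 3 = 6.

6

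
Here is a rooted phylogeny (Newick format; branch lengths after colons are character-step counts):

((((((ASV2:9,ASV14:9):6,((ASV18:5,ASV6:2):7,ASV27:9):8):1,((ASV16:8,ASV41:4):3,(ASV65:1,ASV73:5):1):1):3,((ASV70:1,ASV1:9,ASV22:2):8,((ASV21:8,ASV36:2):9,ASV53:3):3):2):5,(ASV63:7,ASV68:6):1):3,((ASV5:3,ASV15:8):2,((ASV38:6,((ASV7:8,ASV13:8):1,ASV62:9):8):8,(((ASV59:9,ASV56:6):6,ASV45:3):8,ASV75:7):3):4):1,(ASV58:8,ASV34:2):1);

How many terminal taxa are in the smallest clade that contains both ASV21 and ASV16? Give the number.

15

The MRCA of ASV21 and ASV16 is the node subtending ((((ASV2,ASV14),((ASV18,ASV6),ASV27)),((ASV16,ASV41),(ASV65,ASV73))),((ASV70,ASV1,ASV22),((ASV21,ASV36),ASV53))).
That clade contains 15 terminal taxa: ASV1, ASV14, ASV16, ASV18, ASV2, ASV21, ASV22, ASV27, ASV36, ASV41, ASV53, ASV6, ASV65, ASV70, ASV73.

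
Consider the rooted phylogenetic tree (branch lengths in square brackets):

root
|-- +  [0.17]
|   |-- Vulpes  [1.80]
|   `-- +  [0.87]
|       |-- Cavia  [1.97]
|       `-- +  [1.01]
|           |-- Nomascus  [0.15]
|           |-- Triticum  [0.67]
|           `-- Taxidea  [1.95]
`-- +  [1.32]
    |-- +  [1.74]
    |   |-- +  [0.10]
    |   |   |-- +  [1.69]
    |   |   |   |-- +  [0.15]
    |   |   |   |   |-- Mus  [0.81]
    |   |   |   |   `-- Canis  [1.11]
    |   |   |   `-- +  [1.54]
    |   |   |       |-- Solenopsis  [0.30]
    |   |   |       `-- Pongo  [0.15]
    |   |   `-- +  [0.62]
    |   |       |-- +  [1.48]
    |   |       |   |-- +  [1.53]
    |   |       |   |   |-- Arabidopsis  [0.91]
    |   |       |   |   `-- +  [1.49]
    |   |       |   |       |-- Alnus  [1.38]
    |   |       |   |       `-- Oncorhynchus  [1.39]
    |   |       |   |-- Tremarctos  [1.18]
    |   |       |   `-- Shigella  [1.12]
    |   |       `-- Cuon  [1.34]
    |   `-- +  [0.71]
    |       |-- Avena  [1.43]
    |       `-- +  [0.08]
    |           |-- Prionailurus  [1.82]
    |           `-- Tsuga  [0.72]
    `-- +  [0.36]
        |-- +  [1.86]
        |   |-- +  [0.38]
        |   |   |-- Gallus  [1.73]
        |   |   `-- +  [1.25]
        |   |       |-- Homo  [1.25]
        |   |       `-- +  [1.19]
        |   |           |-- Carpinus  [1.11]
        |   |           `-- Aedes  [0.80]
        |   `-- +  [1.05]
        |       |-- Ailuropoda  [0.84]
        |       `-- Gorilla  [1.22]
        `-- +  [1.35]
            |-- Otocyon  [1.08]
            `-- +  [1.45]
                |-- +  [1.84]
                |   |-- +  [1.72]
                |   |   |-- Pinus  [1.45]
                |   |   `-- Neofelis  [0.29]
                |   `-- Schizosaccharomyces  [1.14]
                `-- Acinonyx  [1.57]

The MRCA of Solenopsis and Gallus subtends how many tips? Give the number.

24

The MRCA of Solenopsis and Gallus is the node subtending (((((Mus,Canis),(Solenopsis,Pongo)),(((Arabidopsis,(Alnus,Oncorhynchus)),Tremarctos,Shigella),Cuon)),(Avena,(Prionailurus,Tsuga))),(((Gallus,(Homo,(Carpinus,Aedes))),(Ailuropoda,Gorilla)),(Otocyon,(((Pinus,Neofelis),Schizosaccharomyces),Acinonyx)))).
That clade contains 24 terminal taxa: Acinonyx, Aedes, Ailuropoda, Alnus, Arabidopsis, Avena, Canis, Carpinus, Cuon, Gallus, Gorilla, Homo, Mus, Neofelis, Oncorhynchus, Otocyon, Pinus, Pongo, Prionailurus, Schizosaccharomyces, Shigella, Solenopsis, Tremarctos, Tsuga.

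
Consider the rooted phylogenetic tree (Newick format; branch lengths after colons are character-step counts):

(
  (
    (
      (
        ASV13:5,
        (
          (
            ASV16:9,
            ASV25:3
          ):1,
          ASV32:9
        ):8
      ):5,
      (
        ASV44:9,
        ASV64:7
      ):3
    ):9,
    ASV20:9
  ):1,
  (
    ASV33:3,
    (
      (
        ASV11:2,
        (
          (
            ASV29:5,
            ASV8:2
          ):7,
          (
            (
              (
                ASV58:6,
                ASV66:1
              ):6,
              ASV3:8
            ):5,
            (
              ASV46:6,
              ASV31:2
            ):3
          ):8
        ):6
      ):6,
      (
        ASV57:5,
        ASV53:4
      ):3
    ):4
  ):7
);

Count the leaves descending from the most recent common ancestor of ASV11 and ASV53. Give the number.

The MRCA of ASV11 and ASV53 is the node subtending ((ASV11,((ASV29,ASV8),(((ASV58,ASV66),ASV3),(ASV46,ASV31)))),(ASV57,ASV53)).
That clade contains 10 terminal taxa: ASV11, ASV29, ASV3, ASV31, ASV46, ASV53, ASV57, ASV58, ASV66, ASV8.

10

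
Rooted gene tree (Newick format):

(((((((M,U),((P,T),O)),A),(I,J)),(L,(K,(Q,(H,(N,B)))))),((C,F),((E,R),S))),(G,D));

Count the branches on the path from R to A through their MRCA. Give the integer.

8

The MRCA of R and A is the node subtending ((((((M,U),((P,T),O)),A),(I,J)),(L,(K,(Q,(H,(N,B)))))),((C,F),((E,R),S))).
From R up to that node: 4 branches. From A up to the same node: 4 branches. Total: 4 + 4 = 8.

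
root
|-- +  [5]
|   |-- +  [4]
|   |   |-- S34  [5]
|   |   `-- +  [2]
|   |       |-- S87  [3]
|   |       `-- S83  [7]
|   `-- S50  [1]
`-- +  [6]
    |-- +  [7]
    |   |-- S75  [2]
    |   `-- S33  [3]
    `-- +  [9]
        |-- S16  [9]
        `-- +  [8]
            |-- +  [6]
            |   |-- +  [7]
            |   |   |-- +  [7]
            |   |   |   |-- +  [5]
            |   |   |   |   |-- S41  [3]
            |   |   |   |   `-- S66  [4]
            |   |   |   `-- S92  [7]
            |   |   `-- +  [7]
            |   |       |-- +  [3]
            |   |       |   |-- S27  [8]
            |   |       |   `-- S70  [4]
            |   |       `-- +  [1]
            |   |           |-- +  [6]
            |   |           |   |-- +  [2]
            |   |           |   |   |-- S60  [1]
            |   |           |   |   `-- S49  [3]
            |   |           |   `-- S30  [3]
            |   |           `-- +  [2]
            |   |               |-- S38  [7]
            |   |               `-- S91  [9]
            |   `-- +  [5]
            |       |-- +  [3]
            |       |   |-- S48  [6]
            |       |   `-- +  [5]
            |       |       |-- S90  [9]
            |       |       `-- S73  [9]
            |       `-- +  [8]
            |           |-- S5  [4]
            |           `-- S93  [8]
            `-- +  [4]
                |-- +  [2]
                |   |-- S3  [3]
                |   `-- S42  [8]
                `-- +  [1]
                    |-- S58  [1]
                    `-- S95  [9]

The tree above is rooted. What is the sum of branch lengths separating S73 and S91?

The path runs S73 → … → MRCA → … → S91; the MRCA is the node subtending ((((S41,S66),S92),((S27,S70),(((S60,S49),S30),(S38,S91)))),((S48,(S90,S73)),(S5,S93))).
Branch lengths along that path: 9 + 5 + 3 + 5 + 7 + 7 + 1 + 2 + 9 = 48.

48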